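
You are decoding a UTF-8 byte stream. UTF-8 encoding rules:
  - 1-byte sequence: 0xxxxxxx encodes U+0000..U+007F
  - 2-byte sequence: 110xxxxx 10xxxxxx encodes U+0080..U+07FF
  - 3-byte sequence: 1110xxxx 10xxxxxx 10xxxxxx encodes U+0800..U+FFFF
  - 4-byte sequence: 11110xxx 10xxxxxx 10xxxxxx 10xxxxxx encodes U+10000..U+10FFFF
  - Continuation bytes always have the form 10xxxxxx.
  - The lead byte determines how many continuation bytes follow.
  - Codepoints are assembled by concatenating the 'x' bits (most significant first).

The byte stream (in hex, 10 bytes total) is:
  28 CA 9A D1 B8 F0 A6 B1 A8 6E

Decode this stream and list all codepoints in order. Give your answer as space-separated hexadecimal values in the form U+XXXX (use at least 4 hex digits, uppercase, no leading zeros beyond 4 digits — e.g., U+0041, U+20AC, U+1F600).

Answer: U+0028 U+029A U+0478 U+26C68 U+006E

Derivation:
Byte[0]=28: 1-byte ASCII. cp=U+0028
Byte[1]=CA: 2-byte lead, need 1 cont bytes. acc=0xA
Byte[2]=9A: continuation. acc=(acc<<6)|0x1A=0x29A
Completed: cp=U+029A (starts at byte 1)
Byte[3]=D1: 2-byte lead, need 1 cont bytes. acc=0x11
Byte[4]=B8: continuation. acc=(acc<<6)|0x38=0x478
Completed: cp=U+0478 (starts at byte 3)
Byte[5]=F0: 4-byte lead, need 3 cont bytes. acc=0x0
Byte[6]=A6: continuation. acc=(acc<<6)|0x26=0x26
Byte[7]=B1: continuation. acc=(acc<<6)|0x31=0x9B1
Byte[8]=A8: continuation. acc=(acc<<6)|0x28=0x26C68
Completed: cp=U+26C68 (starts at byte 5)
Byte[9]=6E: 1-byte ASCII. cp=U+006E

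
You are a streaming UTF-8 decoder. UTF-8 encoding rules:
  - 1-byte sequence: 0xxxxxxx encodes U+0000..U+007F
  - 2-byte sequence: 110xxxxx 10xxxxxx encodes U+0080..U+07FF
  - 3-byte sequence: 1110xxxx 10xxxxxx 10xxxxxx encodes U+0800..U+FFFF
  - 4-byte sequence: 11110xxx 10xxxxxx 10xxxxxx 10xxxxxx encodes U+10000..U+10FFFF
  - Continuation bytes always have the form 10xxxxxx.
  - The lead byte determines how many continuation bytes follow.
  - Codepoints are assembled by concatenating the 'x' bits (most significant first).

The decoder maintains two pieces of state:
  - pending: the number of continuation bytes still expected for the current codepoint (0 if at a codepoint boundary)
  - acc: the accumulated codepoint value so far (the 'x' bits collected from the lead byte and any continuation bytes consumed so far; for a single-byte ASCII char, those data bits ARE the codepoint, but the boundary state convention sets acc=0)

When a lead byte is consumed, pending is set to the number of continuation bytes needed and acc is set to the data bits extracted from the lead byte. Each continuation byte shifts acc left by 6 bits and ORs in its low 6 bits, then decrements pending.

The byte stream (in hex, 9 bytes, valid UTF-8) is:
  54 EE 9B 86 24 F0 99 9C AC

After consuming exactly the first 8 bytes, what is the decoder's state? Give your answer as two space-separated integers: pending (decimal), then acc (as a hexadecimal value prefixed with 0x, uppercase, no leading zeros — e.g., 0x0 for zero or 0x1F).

Byte[0]=54: 1-byte. pending=0, acc=0x0
Byte[1]=EE: 3-byte lead. pending=2, acc=0xE
Byte[2]=9B: continuation. acc=(acc<<6)|0x1B=0x39B, pending=1
Byte[3]=86: continuation. acc=(acc<<6)|0x06=0xE6C6, pending=0
Byte[4]=24: 1-byte. pending=0, acc=0x0
Byte[5]=F0: 4-byte lead. pending=3, acc=0x0
Byte[6]=99: continuation. acc=(acc<<6)|0x19=0x19, pending=2
Byte[7]=9C: continuation. acc=(acc<<6)|0x1C=0x65C, pending=1

Answer: 1 0x65C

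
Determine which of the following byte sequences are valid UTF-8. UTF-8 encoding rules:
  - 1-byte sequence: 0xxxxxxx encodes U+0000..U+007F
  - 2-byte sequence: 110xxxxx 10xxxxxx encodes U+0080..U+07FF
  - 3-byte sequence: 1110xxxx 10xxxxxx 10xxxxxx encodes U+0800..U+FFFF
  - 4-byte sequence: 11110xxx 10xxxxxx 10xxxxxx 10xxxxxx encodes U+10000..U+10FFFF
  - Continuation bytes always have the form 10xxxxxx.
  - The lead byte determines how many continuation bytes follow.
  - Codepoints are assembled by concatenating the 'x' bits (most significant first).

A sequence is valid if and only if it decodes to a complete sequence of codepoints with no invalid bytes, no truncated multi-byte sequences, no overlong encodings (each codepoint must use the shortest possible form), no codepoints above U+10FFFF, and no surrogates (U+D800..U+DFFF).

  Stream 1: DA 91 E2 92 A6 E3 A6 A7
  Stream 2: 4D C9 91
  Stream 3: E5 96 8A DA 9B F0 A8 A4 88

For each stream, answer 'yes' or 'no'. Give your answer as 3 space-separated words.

Stream 1: decodes cleanly. VALID
Stream 2: decodes cleanly. VALID
Stream 3: decodes cleanly. VALID

Answer: yes yes yes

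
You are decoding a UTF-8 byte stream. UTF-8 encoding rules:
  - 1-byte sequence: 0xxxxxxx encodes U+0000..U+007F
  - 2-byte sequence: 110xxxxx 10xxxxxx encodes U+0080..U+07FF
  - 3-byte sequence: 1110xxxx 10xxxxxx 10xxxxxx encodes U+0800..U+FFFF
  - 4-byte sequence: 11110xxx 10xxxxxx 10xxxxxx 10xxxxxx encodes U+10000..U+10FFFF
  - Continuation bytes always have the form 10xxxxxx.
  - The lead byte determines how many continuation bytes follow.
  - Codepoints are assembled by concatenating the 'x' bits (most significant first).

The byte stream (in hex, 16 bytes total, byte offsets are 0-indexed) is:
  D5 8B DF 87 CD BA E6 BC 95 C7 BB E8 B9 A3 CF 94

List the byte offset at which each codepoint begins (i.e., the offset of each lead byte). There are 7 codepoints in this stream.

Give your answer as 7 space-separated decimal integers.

Byte[0]=D5: 2-byte lead, need 1 cont bytes. acc=0x15
Byte[1]=8B: continuation. acc=(acc<<6)|0x0B=0x54B
Completed: cp=U+054B (starts at byte 0)
Byte[2]=DF: 2-byte lead, need 1 cont bytes. acc=0x1F
Byte[3]=87: continuation. acc=(acc<<6)|0x07=0x7C7
Completed: cp=U+07C7 (starts at byte 2)
Byte[4]=CD: 2-byte lead, need 1 cont bytes. acc=0xD
Byte[5]=BA: continuation. acc=(acc<<6)|0x3A=0x37A
Completed: cp=U+037A (starts at byte 4)
Byte[6]=E6: 3-byte lead, need 2 cont bytes. acc=0x6
Byte[7]=BC: continuation. acc=(acc<<6)|0x3C=0x1BC
Byte[8]=95: continuation. acc=(acc<<6)|0x15=0x6F15
Completed: cp=U+6F15 (starts at byte 6)
Byte[9]=C7: 2-byte lead, need 1 cont bytes. acc=0x7
Byte[10]=BB: continuation. acc=(acc<<6)|0x3B=0x1FB
Completed: cp=U+01FB (starts at byte 9)
Byte[11]=E8: 3-byte lead, need 2 cont bytes. acc=0x8
Byte[12]=B9: continuation. acc=(acc<<6)|0x39=0x239
Byte[13]=A3: continuation. acc=(acc<<6)|0x23=0x8E63
Completed: cp=U+8E63 (starts at byte 11)
Byte[14]=CF: 2-byte lead, need 1 cont bytes. acc=0xF
Byte[15]=94: continuation. acc=(acc<<6)|0x14=0x3D4
Completed: cp=U+03D4 (starts at byte 14)

Answer: 0 2 4 6 9 11 14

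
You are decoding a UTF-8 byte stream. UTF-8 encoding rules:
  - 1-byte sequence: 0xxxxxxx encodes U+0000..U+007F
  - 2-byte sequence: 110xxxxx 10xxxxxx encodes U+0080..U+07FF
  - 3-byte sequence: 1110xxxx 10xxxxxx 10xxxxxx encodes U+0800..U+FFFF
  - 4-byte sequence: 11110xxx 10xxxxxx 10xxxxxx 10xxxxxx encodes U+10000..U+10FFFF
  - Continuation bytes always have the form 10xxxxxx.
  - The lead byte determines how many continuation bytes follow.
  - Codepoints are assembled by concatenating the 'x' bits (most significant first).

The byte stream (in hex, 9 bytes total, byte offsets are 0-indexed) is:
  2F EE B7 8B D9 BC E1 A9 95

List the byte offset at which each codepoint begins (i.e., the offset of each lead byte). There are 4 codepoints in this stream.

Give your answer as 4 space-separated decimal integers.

Answer: 0 1 4 6

Derivation:
Byte[0]=2F: 1-byte ASCII. cp=U+002F
Byte[1]=EE: 3-byte lead, need 2 cont bytes. acc=0xE
Byte[2]=B7: continuation. acc=(acc<<6)|0x37=0x3B7
Byte[3]=8B: continuation. acc=(acc<<6)|0x0B=0xEDCB
Completed: cp=U+EDCB (starts at byte 1)
Byte[4]=D9: 2-byte lead, need 1 cont bytes. acc=0x19
Byte[5]=BC: continuation. acc=(acc<<6)|0x3C=0x67C
Completed: cp=U+067C (starts at byte 4)
Byte[6]=E1: 3-byte lead, need 2 cont bytes. acc=0x1
Byte[7]=A9: continuation. acc=(acc<<6)|0x29=0x69
Byte[8]=95: continuation. acc=(acc<<6)|0x15=0x1A55
Completed: cp=U+1A55 (starts at byte 6)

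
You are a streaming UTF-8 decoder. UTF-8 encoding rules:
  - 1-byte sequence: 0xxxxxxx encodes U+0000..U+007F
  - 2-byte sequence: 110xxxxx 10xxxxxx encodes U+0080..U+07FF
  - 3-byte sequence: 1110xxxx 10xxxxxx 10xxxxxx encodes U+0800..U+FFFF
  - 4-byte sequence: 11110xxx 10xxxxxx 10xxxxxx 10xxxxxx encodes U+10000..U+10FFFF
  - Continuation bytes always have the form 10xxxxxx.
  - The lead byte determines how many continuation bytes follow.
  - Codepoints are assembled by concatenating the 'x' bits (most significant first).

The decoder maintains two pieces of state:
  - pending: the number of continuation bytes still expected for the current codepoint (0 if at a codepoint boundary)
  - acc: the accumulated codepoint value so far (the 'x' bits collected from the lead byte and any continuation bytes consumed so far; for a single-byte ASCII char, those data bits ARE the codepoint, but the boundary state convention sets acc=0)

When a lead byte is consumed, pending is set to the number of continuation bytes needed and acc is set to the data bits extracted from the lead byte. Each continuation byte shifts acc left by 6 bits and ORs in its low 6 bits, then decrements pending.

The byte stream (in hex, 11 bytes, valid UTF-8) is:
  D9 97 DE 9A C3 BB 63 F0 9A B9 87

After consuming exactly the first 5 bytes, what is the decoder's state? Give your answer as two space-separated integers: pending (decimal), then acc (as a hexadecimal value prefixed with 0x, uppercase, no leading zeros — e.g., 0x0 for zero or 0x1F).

Byte[0]=D9: 2-byte lead. pending=1, acc=0x19
Byte[1]=97: continuation. acc=(acc<<6)|0x17=0x657, pending=0
Byte[2]=DE: 2-byte lead. pending=1, acc=0x1E
Byte[3]=9A: continuation. acc=(acc<<6)|0x1A=0x79A, pending=0
Byte[4]=C3: 2-byte lead. pending=1, acc=0x3

Answer: 1 0x3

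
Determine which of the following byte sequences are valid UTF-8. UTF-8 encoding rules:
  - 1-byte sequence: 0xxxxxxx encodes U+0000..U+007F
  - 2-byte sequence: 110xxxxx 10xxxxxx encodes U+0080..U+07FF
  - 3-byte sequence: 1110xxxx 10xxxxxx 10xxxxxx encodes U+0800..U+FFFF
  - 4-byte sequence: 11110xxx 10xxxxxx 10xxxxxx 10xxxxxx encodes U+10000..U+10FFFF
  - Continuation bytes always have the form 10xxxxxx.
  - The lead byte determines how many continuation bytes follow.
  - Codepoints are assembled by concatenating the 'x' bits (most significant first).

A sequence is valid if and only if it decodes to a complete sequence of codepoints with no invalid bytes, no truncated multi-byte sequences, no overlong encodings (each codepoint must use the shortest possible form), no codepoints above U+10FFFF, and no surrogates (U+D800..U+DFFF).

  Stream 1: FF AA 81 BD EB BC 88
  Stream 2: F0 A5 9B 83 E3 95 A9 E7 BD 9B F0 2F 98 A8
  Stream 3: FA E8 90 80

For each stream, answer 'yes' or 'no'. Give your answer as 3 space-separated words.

Answer: no no no

Derivation:
Stream 1: error at byte offset 0. INVALID
Stream 2: error at byte offset 11. INVALID
Stream 3: error at byte offset 0. INVALID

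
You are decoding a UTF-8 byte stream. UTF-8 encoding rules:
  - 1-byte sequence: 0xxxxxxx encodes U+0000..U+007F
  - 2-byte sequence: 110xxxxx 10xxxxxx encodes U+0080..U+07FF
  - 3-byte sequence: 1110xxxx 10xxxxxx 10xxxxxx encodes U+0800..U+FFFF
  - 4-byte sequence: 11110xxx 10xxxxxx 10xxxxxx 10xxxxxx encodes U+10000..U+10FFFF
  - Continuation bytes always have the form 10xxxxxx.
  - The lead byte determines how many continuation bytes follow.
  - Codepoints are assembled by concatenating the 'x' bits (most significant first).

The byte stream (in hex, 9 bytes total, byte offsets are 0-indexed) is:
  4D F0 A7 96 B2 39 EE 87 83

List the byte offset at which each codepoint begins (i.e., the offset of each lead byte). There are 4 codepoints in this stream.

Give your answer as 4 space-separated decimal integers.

Byte[0]=4D: 1-byte ASCII. cp=U+004D
Byte[1]=F0: 4-byte lead, need 3 cont bytes. acc=0x0
Byte[2]=A7: continuation. acc=(acc<<6)|0x27=0x27
Byte[3]=96: continuation. acc=(acc<<6)|0x16=0x9D6
Byte[4]=B2: continuation. acc=(acc<<6)|0x32=0x275B2
Completed: cp=U+275B2 (starts at byte 1)
Byte[5]=39: 1-byte ASCII. cp=U+0039
Byte[6]=EE: 3-byte lead, need 2 cont bytes. acc=0xE
Byte[7]=87: continuation. acc=(acc<<6)|0x07=0x387
Byte[8]=83: continuation. acc=(acc<<6)|0x03=0xE1C3
Completed: cp=U+E1C3 (starts at byte 6)

Answer: 0 1 5 6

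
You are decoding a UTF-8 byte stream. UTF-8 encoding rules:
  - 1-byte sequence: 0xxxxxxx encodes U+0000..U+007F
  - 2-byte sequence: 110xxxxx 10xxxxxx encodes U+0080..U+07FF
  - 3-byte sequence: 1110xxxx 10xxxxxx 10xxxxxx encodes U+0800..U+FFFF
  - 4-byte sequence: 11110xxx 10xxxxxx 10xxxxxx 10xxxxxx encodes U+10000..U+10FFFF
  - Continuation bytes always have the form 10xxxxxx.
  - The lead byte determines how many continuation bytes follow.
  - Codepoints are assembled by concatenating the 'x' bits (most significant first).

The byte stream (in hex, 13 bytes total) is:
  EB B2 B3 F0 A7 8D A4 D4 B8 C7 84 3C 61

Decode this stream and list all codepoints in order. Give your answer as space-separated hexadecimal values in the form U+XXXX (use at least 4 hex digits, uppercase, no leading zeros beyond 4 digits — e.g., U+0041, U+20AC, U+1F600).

Answer: U+BCB3 U+27364 U+0538 U+01C4 U+003C U+0061

Derivation:
Byte[0]=EB: 3-byte lead, need 2 cont bytes. acc=0xB
Byte[1]=B2: continuation. acc=(acc<<6)|0x32=0x2F2
Byte[2]=B3: continuation. acc=(acc<<6)|0x33=0xBCB3
Completed: cp=U+BCB3 (starts at byte 0)
Byte[3]=F0: 4-byte lead, need 3 cont bytes. acc=0x0
Byte[4]=A7: continuation. acc=(acc<<6)|0x27=0x27
Byte[5]=8D: continuation. acc=(acc<<6)|0x0D=0x9CD
Byte[6]=A4: continuation. acc=(acc<<6)|0x24=0x27364
Completed: cp=U+27364 (starts at byte 3)
Byte[7]=D4: 2-byte lead, need 1 cont bytes. acc=0x14
Byte[8]=B8: continuation. acc=(acc<<6)|0x38=0x538
Completed: cp=U+0538 (starts at byte 7)
Byte[9]=C7: 2-byte lead, need 1 cont bytes. acc=0x7
Byte[10]=84: continuation. acc=(acc<<6)|0x04=0x1C4
Completed: cp=U+01C4 (starts at byte 9)
Byte[11]=3C: 1-byte ASCII. cp=U+003C
Byte[12]=61: 1-byte ASCII. cp=U+0061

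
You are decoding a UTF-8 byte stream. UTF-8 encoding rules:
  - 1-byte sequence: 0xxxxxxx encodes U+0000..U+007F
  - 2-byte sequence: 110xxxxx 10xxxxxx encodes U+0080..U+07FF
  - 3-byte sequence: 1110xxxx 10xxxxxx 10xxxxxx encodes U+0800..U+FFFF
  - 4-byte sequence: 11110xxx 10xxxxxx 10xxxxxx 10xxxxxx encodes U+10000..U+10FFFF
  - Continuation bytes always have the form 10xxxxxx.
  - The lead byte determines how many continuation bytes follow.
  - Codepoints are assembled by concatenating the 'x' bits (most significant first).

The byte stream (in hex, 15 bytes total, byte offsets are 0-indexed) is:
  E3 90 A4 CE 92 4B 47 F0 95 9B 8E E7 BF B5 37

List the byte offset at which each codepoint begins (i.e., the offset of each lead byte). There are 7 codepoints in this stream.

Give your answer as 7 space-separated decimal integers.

Answer: 0 3 5 6 7 11 14

Derivation:
Byte[0]=E3: 3-byte lead, need 2 cont bytes. acc=0x3
Byte[1]=90: continuation. acc=(acc<<6)|0x10=0xD0
Byte[2]=A4: continuation. acc=(acc<<6)|0x24=0x3424
Completed: cp=U+3424 (starts at byte 0)
Byte[3]=CE: 2-byte lead, need 1 cont bytes. acc=0xE
Byte[4]=92: continuation. acc=(acc<<6)|0x12=0x392
Completed: cp=U+0392 (starts at byte 3)
Byte[5]=4B: 1-byte ASCII. cp=U+004B
Byte[6]=47: 1-byte ASCII. cp=U+0047
Byte[7]=F0: 4-byte lead, need 3 cont bytes. acc=0x0
Byte[8]=95: continuation. acc=(acc<<6)|0x15=0x15
Byte[9]=9B: continuation. acc=(acc<<6)|0x1B=0x55B
Byte[10]=8E: continuation. acc=(acc<<6)|0x0E=0x156CE
Completed: cp=U+156CE (starts at byte 7)
Byte[11]=E7: 3-byte lead, need 2 cont bytes. acc=0x7
Byte[12]=BF: continuation. acc=(acc<<6)|0x3F=0x1FF
Byte[13]=B5: continuation. acc=(acc<<6)|0x35=0x7FF5
Completed: cp=U+7FF5 (starts at byte 11)
Byte[14]=37: 1-byte ASCII. cp=U+0037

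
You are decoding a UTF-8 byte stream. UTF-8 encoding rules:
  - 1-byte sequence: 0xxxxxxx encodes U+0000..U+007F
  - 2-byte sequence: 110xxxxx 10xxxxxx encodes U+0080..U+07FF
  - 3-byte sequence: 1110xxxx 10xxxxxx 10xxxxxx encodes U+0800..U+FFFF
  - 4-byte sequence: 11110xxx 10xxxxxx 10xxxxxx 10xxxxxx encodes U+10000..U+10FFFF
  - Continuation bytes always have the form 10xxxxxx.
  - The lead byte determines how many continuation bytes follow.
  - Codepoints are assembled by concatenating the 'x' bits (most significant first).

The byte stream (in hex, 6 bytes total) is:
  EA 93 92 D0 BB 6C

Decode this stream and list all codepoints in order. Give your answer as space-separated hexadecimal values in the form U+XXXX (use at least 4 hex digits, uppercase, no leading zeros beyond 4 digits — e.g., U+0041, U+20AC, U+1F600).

Byte[0]=EA: 3-byte lead, need 2 cont bytes. acc=0xA
Byte[1]=93: continuation. acc=(acc<<6)|0x13=0x293
Byte[2]=92: continuation. acc=(acc<<6)|0x12=0xA4D2
Completed: cp=U+A4D2 (starts at byte 0)
Byte[3]=D0: 2-byte lead, need 1 cont bytes. acc=0x10
Byte[4]=BB: continuation. acc=(acc<<6)|0x3B=0x43B
Completed: cp=U+043B (starts at byte 3)
Byte[5]=6C: 1-byte ASCII. cp=U+006C

Answer: U+A4D2 U+043B U+006C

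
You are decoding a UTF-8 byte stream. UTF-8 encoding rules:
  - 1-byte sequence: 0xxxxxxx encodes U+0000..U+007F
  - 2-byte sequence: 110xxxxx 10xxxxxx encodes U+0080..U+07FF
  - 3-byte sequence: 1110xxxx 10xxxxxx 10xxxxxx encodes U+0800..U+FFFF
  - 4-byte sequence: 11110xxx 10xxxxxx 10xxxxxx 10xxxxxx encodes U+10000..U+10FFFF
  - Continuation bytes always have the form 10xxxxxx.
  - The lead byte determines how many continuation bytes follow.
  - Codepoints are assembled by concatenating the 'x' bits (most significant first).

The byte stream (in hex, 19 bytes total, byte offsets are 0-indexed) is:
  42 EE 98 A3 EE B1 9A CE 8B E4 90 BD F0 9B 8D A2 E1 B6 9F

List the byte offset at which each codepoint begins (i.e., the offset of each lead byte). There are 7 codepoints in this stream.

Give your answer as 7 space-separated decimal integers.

Byte[0]=42: 1-byte ASCII. cp=U+0042
Byte[1]=EE: 3-byte lead, need 2 cont bytes. acc=0xE
Byte[2]=98: continuation. acc=(acc<<6)|0x18=0x398
Byte[3]=A3: continuation. acc=(acc<<6)|0x23=0xE623
Completed: cp=U+E623 (starts at byte 1)
Byte[4]=EE: 3-byte lead, need 2 cont bytes. acc=0xE
Byte[5]=B1: continuation. acc=(acc<<6)|0x31=0x3B1
Byte[6]=9A: continuation. acc=(acc<<6)|0x1A=0xEC5A
Completed: cp=U+EC5A (starts at byte 4)
Byte[7]=CE: 2-byte lead, need 1 cont bytes. acc=0xE
Byte[8]=8B: continuation. acc=(acc<<6)|0x0B=0x38B
Completed: cp=U+038B (starts at byte 7)
Byte[9]=E4: 3-byte lead, need 2 cont bytes. acc=0x4
Byte[10]=90: continuation. acc=(acc<<6)|0x10=0x110
Byte[11]=BD: continuation. acc=(acc<<6)|0x3D=0x443D
Completed: cp=U+443D (starts at byte 9)
Byte[12]=F0: 4-byte lead, need 3 cont bytes. acc=0x0
Byte[13]=9B: continuation. acc=(acc<<6)|0x1B=0x1B
Byte[14]=8D: continuation. acc=(acc<<6)|0x0D=0x6CD
Byte[15]=A2: continuation. acc=(acc<<6)|0x22=0x1B362
Completed: cp=U+1B362 (starts at byte 12)
Byte[16]=E1: 3-byte lead, need 2 cont bytes. acc=0x1
Byte[17]=B6: continuation. acc=(acc<<6)|0x36=0x76
Byte[18]=9F: continuation. acc=(acc<<6)|0x1F=0x1D9F
Completed: cp=U+1D9F (starts at byte 16)

Answer: 0 1 4 7 9 12 16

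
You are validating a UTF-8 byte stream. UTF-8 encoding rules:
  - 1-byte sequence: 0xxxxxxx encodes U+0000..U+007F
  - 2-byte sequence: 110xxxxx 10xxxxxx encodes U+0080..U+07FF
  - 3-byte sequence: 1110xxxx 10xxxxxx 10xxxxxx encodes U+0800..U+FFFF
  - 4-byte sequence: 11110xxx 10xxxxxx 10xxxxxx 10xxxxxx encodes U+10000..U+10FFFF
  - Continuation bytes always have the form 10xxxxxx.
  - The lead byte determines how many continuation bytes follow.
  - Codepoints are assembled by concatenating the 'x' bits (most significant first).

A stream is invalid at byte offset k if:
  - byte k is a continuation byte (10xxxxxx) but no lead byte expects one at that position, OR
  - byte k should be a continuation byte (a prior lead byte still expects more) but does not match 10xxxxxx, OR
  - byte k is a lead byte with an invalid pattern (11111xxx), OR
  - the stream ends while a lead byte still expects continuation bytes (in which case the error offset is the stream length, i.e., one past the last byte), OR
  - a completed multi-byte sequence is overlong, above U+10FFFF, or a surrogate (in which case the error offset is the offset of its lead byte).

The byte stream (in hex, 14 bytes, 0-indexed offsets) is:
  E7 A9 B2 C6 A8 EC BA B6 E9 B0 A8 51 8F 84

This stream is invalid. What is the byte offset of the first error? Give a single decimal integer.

Byte[0]=E7: 3-byte lead, need 2 cont bytes. acc=0x7
Byte[1]=A9: continuation. acc=(acc<<6)|0x29=0x1E9
Byte[2]=B2: continuation. acc=(acc<<6)|0x32=0x7A72
Completed: cp=U+7A72 (starts at byte 0)
Byte[3]=C6: 2-byte lead, need 1 cont bytes. acc=0x6
Byte[4]=A8: continuation. acc=(acc<<6)|0x28=0x1A8
Completed: cp=U+01A8 (starts at byte 3)
Byte[5]=EC: 3-byte lead, need 2 cont bytes. acc=0xC
Byte[6]=BA: continuation. acc=(acc<<6)|0x3A=0x33A
Byte[7]=B6: continuation. acc=(acc<<6)|0x36=0xCEB6
Completed: cp=U+CEB6 (starts at byte 5)
Byte[8]=E9: 3-byte lead, need 2 cont bytes. acc=0x9
Byte[9]=B0: continuation. acc=(acc<<6)|0x30=0x270
Byte[10]=A8: continuation. acc=(acc<<6)|0x28=0x9C28
Completed: cp=U+9C28 (starts at byte 8)
Byte[11]=51: 1-byte ASCII. cp=U+0051
Byte[12]=8F: INVALID lead byte (not 0xxx/110x/1110/11110)

Answer: 12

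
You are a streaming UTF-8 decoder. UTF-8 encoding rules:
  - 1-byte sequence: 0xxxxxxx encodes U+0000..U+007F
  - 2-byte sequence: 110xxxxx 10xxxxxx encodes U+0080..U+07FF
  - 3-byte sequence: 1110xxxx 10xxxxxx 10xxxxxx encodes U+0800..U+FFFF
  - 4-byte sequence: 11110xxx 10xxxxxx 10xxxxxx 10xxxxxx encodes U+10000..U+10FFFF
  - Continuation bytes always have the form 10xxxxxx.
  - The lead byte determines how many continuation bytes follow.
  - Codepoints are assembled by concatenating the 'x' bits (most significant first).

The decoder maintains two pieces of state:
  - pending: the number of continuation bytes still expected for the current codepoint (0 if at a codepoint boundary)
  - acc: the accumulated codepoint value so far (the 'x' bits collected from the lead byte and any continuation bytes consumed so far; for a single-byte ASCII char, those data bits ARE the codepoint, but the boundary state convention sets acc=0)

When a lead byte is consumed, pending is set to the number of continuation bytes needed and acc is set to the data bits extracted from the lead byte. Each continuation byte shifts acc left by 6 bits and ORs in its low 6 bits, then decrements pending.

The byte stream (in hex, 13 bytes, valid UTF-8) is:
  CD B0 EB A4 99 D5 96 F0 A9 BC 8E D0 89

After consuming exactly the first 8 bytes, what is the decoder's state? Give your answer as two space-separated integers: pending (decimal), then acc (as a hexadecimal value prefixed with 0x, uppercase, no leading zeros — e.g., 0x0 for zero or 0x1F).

Byte[0]=CD: 2-byte lead. pending=1, acc=0xD
Byte[1]=B0: continuation. acc=(acc<<6)|0x30=0x370, pending=0
Byte[2]=EB: 3-byte lead. pending=2, acc=0xB
Byte[3]=A4: continuation. acc=(acc<<6)|0x24=0x2E4, pending=1
Byte[4]=99: continuation. acc=(acc<<6)|0x19=0xB919, pending=0
Byte[5]=D5: 2-byte lead. pending=1, acc=0x15
Byte[6]=96: continuation. acc=(acc<<6)|0x16=0x556, pending=0
Byte[7]=F0: 4-byte lead. pending=3, acc=0x0

Answer: 3 0x0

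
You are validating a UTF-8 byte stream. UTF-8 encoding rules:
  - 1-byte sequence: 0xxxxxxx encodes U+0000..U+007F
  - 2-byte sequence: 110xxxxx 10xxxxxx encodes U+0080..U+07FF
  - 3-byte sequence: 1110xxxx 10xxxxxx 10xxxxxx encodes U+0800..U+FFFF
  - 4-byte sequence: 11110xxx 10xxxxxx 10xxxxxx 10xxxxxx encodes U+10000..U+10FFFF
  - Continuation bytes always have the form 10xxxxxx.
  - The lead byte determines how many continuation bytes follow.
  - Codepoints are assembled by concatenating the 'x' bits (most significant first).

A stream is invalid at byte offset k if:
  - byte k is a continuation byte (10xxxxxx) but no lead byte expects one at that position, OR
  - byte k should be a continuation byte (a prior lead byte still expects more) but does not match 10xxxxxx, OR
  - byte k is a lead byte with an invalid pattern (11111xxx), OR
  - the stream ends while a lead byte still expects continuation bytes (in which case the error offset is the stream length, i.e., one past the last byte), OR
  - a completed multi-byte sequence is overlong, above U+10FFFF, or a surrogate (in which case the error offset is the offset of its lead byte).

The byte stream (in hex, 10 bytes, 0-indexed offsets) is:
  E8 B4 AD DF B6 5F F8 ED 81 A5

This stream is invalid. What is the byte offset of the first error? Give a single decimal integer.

Answer: 6

Derivation:
Byte[0]=E8: 3-byte lead, need 2 cont bytes. acc=0x8
Byte[1]=B4: continuation. acc=(acc<<6)|0x34=0x234
Byte[2]=AD: continuation. acc=(acc<<6)|0x2D=0x8D2D
Completed: cp=U+8D2D (starts at byte 0)
Byte[3]=DF: 2-byte lead, need 1 cont bytes. acc=0x1F
Byte[4]=B6: continuation. acc=(acc<<6)|0x36=0x7F6
Completed: cp=U+07F6 (starts at byte 3)
Byte[5]=5F: 1-byte ASCII. cp=U+005F
Byte[6]=F8: INVALID lead byte (not 0xxx/110x/1110/11110)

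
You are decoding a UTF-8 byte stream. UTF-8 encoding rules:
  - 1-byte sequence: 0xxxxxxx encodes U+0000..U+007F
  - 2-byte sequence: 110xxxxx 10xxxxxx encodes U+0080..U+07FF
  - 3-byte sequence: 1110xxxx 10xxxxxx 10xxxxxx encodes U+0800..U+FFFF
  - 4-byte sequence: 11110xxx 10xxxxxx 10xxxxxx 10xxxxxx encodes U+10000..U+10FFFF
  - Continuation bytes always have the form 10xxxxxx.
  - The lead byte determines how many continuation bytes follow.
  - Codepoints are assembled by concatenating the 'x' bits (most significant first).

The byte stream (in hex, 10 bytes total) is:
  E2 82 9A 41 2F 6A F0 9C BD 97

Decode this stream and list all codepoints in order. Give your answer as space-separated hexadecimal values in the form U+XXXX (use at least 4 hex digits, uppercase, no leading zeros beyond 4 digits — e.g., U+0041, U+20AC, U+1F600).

Byte[0]=E2: 3-byte lead, need 2 cont bytes. acc=0x2
Byte[1]=82: continuation. acc=(acc<<6)|0x02=0x82
Byte[2]=9A: continuation. acc=(acc<<6)|0x1A=0x209A
Completed: cp=U+209A (starts at byte 0)
Byte[3]=41: 1-byte ASCII. cp=U+0041
Byte[4]=2F: 1-byte ASCII. cp=U+002F
Byte[5]=6A: 1-byte ASCII. cp=U+006A
Byte[6]=F0: 4-byte lead, need 3 cont bytes. acc=0x0
Byte[7]=9C: continuation. acc=(acc<<6)|0x1C=0x1C
Byte[8]=BD: continuation. acc=(acc<<6)|0x3D=0x73D
Byte[9]=97: continuation. acc=(acc<<6)|0x17=0x1CF57
Completed: cp=U+1CF57 (starts at byte 6)

Answer: U+209A U+0041 U+002F U+006A U+1CF57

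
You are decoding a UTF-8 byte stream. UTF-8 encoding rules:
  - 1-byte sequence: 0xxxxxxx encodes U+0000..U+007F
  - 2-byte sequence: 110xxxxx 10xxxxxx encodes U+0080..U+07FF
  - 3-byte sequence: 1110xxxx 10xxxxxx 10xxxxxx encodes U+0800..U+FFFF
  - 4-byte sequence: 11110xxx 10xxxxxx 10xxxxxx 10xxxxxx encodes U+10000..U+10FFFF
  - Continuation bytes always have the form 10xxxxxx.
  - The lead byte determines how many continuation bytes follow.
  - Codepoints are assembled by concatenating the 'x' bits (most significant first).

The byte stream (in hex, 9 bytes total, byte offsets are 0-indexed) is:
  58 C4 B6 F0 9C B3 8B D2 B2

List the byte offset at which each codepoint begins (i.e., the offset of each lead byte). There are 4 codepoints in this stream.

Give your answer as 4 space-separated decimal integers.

Byte[0]=58: 1-byte ASCII. cp=U+0058
Byte[1]=C4: 2-byte lead, need 1 cont bytes. acc=0x4
Byte[2]=B6: continuation. acc=(acc<<6)|0x36=0x136
Completed: cp=U+0136 (starts at byte 1)
Byte[3]=F0: 4-byte lead, need 3 cont bytes. acc=0x0
Byte[4]=9C: continuation. acc=(acc<<6)|0x1C=0x1C
Byte[5]=B3: continuation. acc=(acc<<6)|0x33=0x733
Byte[6]=8B: continuation. acc=(acc<<6)|0x0B=0x1CCCB
Completed: cp=U+1CCCB (starts at byte 3)
Byte[7]=D2: 2-byte lead, need 1 cont bytes. acc=0x12
Byte[8]=B2: continuation. acc=(acc<<6)|0x32=0x4B2
Completed: cp=U+04B2 (starts at byte 7)

Answer: 0 1 3 7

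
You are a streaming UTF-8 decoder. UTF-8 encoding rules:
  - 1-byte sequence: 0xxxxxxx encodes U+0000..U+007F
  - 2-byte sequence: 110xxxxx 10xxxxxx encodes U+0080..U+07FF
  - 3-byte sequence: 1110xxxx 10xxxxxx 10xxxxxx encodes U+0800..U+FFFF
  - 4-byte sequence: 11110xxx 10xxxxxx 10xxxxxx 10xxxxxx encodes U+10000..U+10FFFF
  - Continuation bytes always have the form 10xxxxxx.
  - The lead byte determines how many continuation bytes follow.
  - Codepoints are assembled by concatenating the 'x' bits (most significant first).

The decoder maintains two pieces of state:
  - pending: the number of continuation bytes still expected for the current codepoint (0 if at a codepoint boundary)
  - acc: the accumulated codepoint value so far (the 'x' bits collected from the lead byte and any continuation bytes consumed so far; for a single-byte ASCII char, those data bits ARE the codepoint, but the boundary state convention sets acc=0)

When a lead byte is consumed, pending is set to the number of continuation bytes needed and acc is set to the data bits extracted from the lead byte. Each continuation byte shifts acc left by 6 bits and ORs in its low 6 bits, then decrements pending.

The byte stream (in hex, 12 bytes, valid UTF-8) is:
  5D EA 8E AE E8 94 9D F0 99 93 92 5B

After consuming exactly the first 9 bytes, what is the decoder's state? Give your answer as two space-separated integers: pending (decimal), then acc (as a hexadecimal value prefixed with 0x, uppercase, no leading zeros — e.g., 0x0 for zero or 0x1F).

Byte[0]=5D: 1-byte. pending=0, acc=0x0
Byte[1]=EA: 3-byte lead. pending=2, acc=0xA
Byte[2]=8E: continuation. acc=(acc<<6)|0x0E=0x28E, pending=1
Byte[3]=AE: continuation. acc=(acc<<6)|0x2E=0xA3AE, pending=0
Byte[4]=E8: 3-byte lead. pending=2, acc=0x8
Byte[5]=94: continuation. acc=(acc<<6)|0x14=0x214, pending=1
Byte[6]=9D: continuation. acc=(acc<<6)|0x1D=0x851D, pending=0
Byte[7]=F0: 4-byte lead. pending=3, acc=0x0
Byte[8]=99: continuation. acc=(acc<<6)|0x19=0x19, pending=2

Answer: 2 0x19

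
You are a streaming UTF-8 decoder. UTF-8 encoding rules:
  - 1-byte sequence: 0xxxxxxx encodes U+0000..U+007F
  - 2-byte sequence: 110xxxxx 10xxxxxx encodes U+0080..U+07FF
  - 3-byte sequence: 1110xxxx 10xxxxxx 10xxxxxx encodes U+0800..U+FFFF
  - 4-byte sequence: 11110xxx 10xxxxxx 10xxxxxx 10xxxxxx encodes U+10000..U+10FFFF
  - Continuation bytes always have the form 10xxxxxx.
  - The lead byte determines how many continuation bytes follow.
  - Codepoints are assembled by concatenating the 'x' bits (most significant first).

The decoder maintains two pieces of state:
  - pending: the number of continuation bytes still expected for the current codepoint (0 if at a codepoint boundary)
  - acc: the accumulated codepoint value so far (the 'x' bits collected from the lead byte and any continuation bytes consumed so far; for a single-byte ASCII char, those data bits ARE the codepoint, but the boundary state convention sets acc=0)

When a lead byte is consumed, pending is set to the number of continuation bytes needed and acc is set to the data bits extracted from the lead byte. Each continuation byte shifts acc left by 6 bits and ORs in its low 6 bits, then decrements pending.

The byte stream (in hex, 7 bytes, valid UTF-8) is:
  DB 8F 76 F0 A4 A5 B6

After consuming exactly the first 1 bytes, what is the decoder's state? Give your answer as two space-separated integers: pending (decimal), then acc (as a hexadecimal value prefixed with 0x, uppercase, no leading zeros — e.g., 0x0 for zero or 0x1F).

Byte[0]=DB: 2-byte lead. pending=1, acc=0x1B

Answer: 1 0x1B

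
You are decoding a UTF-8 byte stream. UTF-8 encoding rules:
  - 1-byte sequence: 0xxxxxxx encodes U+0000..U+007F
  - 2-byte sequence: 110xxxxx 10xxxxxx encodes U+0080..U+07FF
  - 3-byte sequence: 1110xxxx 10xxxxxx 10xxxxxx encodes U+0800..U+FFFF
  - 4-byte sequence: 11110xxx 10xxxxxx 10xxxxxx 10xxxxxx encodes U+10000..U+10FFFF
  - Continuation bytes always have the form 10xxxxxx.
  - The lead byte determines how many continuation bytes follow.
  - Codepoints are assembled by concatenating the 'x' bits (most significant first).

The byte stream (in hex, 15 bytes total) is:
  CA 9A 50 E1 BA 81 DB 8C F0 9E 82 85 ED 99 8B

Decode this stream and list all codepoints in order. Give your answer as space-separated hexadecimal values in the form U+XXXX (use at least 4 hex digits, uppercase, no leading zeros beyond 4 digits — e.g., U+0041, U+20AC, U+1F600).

Answer: U+029A U+0050 U+1E81 U+06CC U+1E085 U+D64B

Derivation:
Byte[0]=CA: 2-byte lead, need 1 cont bytes. acc=0xA
Byte[1]=9A: continuation. acc=(acc<<6)|0x1A=0x29A
Completed: cp=U+029A (starts at byte 0)
Byte[2]=50: 1-byte ASCII. cp=U+0050
Byte[3]=E1: 3-byte lead, need 2 cont bytes. acc=0x1
Byte[4]=BA: continuation. acc=(acc<<6)|0x3A=0x7A
Byte[5]=81: continuation. acc=(acc<<6)|0x01=0x1E81
Completed: cp=U+1E81 (starts at byte 3)
Byte[6]=DB: 2-byte lead, need 1 cont bytes. acc=0x1B
Byte[7]=8C: continuation. acc=(acc<<6)|0x0C=0x6CC
Completed: cp=U+06CC (starts at byte 6)
Byte[8]=F0: 4-byte lead, need 3 cont bytes. acc=0x0
Byte[9]=9E: continuation. acc=(acc<<6)|0x1E=0x1E
Byte[10]=82: continuation. acc=(acc<<6)|0x02=0x782
Byte[11]=85: continuation. acc=(acc<<6)|0x05=0x1E085
Completed: cp=U+1E085 (starts at byte 8)
Byte[12]=ED: 3-byte lead, need 2 cont bytes. acc=0xD
Byte[13]=99: continuation. acc=(acc<<6)|0x19=0x359
Byte[14]=8B: continuation. acc=(acc<<6)|0x0B=0xD64B
Completed: cp=U+D64B (starts at byte 12)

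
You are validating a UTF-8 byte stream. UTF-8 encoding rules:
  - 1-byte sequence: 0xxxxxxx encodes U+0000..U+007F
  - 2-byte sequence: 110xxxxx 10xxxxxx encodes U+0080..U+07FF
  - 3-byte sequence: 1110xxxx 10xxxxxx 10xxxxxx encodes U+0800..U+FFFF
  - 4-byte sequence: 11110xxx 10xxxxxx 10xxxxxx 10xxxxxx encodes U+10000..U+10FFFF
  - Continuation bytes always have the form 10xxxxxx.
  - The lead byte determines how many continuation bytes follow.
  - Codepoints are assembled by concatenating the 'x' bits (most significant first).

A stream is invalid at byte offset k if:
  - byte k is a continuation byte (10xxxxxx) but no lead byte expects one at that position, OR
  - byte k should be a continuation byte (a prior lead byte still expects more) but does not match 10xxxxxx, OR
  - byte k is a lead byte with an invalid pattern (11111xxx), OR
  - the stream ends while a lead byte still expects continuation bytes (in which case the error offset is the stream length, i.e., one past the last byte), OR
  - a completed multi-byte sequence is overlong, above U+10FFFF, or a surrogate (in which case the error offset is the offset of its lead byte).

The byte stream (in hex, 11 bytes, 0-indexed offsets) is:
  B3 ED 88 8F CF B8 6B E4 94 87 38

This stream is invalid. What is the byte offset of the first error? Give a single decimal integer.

Byte[0]=B3: INVALID lead byte (not 0xxx/110x/1110/11110)

Answer: 0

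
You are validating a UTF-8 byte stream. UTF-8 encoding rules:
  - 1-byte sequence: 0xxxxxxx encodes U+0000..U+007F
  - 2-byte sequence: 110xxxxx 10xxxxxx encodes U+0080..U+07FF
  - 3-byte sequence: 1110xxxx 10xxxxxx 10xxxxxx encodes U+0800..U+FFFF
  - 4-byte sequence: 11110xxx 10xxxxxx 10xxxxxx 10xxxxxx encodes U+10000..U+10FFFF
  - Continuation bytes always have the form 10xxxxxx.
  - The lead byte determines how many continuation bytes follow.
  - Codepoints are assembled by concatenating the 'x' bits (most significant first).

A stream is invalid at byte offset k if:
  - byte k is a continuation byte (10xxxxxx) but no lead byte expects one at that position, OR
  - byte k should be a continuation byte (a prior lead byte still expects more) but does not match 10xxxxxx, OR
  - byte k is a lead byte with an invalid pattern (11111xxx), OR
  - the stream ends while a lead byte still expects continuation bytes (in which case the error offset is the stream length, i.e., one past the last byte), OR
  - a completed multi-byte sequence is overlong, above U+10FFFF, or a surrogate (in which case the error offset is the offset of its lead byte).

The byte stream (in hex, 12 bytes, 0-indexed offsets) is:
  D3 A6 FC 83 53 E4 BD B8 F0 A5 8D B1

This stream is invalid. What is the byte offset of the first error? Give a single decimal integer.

Byte[0]=D3: 2-byte lead, need 1 cont bytes. acc=0x13
Byte[1]=A6: continuation. acc=(acc<<6)|0x26=0x4E6
Completed: cp=U+04E6 (starts at byte 0)
Byte[2]=FC: INVALID lead byte (not 0xxx/110x/1110/11110)

Answer: 2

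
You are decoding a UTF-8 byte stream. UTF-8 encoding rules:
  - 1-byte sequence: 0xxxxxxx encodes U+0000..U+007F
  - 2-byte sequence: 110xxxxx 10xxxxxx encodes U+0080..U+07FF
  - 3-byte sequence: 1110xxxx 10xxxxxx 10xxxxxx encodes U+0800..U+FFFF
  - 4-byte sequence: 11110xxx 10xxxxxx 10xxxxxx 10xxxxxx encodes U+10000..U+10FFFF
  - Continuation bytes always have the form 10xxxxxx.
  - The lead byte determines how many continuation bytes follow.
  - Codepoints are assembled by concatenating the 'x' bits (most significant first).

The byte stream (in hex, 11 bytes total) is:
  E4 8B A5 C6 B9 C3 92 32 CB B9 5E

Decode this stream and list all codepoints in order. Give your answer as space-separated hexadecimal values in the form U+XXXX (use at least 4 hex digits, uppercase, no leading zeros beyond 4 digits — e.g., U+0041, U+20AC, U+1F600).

Byte[0]=E4: 3-byte lead, need 2 cont bytes. acc=0x4
Byte[1]=8B: continuation. acc=(acc<<6)|0x0B=0x10B
Byte[2]=A5: continuation. acc=(acc<<6)|0x25=0x42E5
Completed: cp=U+42E5 (starts at byte 0)
Byte[3]=C6: 2-byte lead, need 1 cont bytes. acc=0x6
Byte[4]=B9: continuation. acc=(acc<<6)|0x39=0x1B9
Completed: cp=U+01B9 (starts at byte 3)
Byte[5]=C3: 2-byte lead, need 1 cont bytes. acc=0x3
Byte[6]=92: continuation. acc=(acc<<6)|0x12=0xD2
Completed: cp=U+00D2 (starts at byte 5)
Byte[7]=32: 1-byte ASCII. cp=U+0032
Byte[8]=CB: 2-byte lead, need 1 cont bytes. acc=0xB
Byte[9]=B9: continuation. acc=(acc<<6)|0x39=0x2F9
Completed: cp=U+02F9 (starts at byte 8)
Byte[10]=5E: 1-byte ASCII. cp=U+005E

Answer: U+42E5 U+01B9 U+00D2 U+0032 U+02F9 U+005E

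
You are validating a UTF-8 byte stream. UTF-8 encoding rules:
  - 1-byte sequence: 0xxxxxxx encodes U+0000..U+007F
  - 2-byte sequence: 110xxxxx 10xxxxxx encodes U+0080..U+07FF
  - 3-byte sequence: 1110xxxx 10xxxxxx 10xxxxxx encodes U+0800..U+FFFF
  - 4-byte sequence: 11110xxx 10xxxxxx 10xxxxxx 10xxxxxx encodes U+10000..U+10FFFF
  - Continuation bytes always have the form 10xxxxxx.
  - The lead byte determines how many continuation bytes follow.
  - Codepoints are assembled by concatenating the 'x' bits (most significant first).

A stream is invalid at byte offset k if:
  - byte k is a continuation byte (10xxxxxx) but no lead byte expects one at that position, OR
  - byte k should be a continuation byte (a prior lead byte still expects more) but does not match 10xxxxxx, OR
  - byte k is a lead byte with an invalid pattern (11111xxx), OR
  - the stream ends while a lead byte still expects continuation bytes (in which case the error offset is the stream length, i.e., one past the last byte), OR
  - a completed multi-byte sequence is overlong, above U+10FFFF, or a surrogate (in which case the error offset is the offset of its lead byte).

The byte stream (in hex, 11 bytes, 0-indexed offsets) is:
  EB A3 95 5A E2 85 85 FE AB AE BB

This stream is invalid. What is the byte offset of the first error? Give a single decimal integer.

Answer: 7

Derivation:
Byte[0]=EB: 3-byte lead, need 2 cont bytes. acc=0xB
Byte[1]=A3: continuation. acc=(acc<<6)|0x23=0x2E3
Byte[2]=95: continuation. acc=(acc<<6)|0x15=0xB8D5
Completed: cp=U+B8D5 (starts at byte 0)
Byte[3]=5A: 1-byte ASCII. cp=U+005A
Byte[4]=E2: 3-byte lead, need 2 cont bytes. acc=0x2
Byte[5]=85: continuation. acc=(acc<<6)|0x05=0x85
Byte[6]=85: continuation. acc=(acc<<6)|0x05=0x2145
Completed: cp=U+2145 (starts at byte 4)
Byte[7]=FE: INVALID lead byte (not 0xxx/110x/1110/11110)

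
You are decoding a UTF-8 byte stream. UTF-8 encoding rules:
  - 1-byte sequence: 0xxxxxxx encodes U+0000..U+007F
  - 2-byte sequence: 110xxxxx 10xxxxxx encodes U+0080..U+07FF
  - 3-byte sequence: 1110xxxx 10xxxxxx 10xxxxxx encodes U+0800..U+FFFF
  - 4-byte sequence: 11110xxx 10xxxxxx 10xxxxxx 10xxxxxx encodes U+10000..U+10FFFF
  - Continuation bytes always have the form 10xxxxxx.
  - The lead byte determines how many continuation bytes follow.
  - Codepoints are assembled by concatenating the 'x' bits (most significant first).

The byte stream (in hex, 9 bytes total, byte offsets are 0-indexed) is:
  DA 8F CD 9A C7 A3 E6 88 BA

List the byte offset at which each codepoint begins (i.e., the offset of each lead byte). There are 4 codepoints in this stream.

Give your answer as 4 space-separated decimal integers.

Byte[0]=DA: 2-byte lead, need 1 cont bytes. acc=0x1A
Byte[1]=8F: continuation. acc=(acc<<6)|0x0F=0x68F
Completed: cp=U+068F (starts at byte 0)
Byte[2]=CD: 2-byte lead, need 1 cont bytes. acc=0xD
Byte[3]=9A: continuation. acc=(acc<<6)|0x1A=0x35A
Completed: cp=U+035A (starts at byte 2)
Byte[4]=C7: 2-byte lead, need 1 cont bytes. acc=0x7
Byte[5]=A3: continuation. acc=(acc<<6)|0x23=0x1E3
Completed: cp=U+01E3 (starts at byte 4)
Byte[6]=E6: 3-byte lead, need 2 cont bytes. acc=0x6
Byte[7]=88: continuation. acc=(acc<<6)|0x08=0x188
Byte[8]=BA: continuation. acc=(acc<<6)|0x3A=0x623A
Completed: cp=U+623A (starts at byte 6)

Answer: 0 2 4 6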